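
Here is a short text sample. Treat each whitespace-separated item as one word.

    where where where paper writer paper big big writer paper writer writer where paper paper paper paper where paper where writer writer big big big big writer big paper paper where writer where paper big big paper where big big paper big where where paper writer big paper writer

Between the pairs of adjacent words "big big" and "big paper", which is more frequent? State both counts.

"big big": 6 occurrences
"big paper": 4 occurrences

"big big" (6 vs 4)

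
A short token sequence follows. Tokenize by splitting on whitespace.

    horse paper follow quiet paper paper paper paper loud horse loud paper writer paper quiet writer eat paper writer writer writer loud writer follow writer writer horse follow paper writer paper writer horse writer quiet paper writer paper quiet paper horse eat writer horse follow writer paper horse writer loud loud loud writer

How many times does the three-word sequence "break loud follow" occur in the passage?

0

Scanning the 51 overlapping trigram windows for "break loud follow":
  (none found)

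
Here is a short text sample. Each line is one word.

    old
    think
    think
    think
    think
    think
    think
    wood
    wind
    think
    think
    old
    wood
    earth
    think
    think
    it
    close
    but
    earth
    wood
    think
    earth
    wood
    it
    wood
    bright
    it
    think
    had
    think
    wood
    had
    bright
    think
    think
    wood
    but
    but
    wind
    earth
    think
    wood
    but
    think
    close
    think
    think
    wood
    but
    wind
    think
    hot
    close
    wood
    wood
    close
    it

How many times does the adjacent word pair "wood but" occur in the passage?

Scanning the 57 overlapping bigram windows for "wood but":
  position 37–38: wood but
  position 43–44: wood but
  position 49–50: wood but

3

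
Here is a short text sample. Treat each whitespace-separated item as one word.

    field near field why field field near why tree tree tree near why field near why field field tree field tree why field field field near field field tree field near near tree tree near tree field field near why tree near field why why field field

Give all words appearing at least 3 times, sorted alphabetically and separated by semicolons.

Unigram counts meeting the condition (at least 3 times):
  field: 19
  near: 10
  tree: 10
  why: 8

field; near; tree; why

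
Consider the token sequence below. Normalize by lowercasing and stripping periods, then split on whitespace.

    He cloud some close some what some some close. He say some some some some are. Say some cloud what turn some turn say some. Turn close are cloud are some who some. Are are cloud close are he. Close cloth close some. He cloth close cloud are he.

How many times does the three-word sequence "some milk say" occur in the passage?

Scanning the 47 overlapping trigram windows for "some milk say":
  (none found)

0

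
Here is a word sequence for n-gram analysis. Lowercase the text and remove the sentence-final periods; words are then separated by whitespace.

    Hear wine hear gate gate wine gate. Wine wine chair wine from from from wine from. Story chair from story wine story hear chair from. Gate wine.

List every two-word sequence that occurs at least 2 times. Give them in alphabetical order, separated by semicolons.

chair from; from from; from story; gate wine; wine from

Bigram counts meeting the condition (at least 2 times):
  chair from: 2
  from from: 2
  from story: 2
  gate wine: 3
  wine from: 2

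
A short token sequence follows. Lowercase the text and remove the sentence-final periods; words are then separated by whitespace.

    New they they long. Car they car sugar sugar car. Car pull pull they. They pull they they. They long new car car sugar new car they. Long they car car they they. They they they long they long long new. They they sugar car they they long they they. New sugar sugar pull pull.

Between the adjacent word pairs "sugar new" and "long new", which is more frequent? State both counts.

"long new" (2 vs 1)

"sugar new": 1 occurrence
"long new": 2 occurrences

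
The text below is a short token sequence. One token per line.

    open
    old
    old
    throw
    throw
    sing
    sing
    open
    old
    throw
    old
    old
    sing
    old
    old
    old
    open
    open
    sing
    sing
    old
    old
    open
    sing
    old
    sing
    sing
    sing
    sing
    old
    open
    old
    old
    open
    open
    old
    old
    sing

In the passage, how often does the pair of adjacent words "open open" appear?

Scanning the 37 overlapping bigram windows for "open open":
  position 17–18: open open
  position 34–35: open open

2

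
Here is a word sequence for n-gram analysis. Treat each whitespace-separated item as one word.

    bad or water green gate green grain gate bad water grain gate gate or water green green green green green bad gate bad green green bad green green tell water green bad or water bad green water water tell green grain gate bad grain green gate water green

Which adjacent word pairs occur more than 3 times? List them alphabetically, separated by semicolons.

Bigram counts meeting the condition (more than 3 times):
  green green: 6
  water green: 4

green green; water green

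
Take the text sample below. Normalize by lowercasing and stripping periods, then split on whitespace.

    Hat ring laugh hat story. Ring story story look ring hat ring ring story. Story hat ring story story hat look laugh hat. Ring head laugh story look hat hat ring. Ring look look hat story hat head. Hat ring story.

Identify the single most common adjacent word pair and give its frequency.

"hat ring", 6 times

Bigram frequencies (highest first):
  hat ring: 6
  ring story: 4
  story story: 3
  story hat: 3
  laugh hat: 2
  hat story: 2
  … (17 more, each ≤ 2)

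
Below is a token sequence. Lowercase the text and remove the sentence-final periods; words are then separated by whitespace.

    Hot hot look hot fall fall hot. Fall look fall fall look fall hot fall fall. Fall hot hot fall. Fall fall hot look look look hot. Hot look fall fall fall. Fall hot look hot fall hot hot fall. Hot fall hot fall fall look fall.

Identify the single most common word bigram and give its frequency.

"fall fall", 10 times

Bigram frequencies (highest first):
  fall fall: 10
  hot fall: 8
  fall hot: 8
  hot hot: 4
  hot look: 4
  look fall: 4
  … (3 more, each ≤ 3)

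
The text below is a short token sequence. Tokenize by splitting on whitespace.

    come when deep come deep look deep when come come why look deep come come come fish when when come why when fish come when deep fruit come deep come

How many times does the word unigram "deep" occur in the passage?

6

Scanning the 30 tokens for "deep":
  position 3: deep
  position 5: deep
  position 7: deep
  position 13: deep
  position 26: deep
  position 29: deep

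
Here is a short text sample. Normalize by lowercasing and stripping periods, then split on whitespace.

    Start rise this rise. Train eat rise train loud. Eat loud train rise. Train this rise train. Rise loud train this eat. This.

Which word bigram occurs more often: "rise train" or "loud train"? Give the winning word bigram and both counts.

"rise train": 4 occurrences
"loud train": 2 occurrences

"rise train" (4 vs 2)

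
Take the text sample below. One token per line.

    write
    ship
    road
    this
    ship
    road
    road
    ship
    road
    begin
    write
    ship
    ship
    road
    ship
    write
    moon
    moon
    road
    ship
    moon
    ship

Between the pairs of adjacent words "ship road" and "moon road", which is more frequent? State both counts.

"ship road": 4 occurrences
"moon road": 1 occurrence

"ship road" (4 vs 1)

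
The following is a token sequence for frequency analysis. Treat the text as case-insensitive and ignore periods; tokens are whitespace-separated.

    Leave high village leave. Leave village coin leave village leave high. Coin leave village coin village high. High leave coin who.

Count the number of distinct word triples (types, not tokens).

21 tokens → 19 trigram windows in total.
Repeated trigrams (each contributes count−1 duplicates):
  coin leave village: 2
  leave village coin: 2
2 duplicate windows → 19 − 2 = 17 distinct.

17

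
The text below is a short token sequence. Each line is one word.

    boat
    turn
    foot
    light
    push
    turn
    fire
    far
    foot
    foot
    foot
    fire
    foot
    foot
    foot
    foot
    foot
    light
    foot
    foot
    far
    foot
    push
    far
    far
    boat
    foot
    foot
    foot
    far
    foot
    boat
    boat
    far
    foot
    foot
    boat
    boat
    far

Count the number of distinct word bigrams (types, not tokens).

39 tokens → 38 bigram windows in total.
Repeated bigrams (each contributes count−1 duplicates):
  foot foot: 10
  far foot: 4
  boat boat: 2
  boat far: 2
  foot boat: 2
  foot far: 2
  foot light: 2
17 duplicate windows → 38 − 17 = 21 distinct.

21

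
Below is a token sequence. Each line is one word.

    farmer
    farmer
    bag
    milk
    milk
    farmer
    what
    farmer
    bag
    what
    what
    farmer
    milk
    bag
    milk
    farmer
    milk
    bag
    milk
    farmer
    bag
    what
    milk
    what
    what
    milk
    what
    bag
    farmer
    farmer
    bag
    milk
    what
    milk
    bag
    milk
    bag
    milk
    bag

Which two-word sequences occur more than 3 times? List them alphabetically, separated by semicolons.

bag milk; farmer bag; milk bag

Bigram counts meeting the condition (more than 3 times):
  bag milk: 6
  farmer bag: 4
  milk bag: 5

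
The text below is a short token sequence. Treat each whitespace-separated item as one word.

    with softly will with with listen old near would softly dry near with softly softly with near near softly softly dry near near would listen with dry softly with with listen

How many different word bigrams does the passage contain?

31 tokens → 30 bigram windows in total.
Repeated bigrams (each contributes count−1 duplicates):
  dry near: 2
  near near: 2
  near would: 2
  softly dry: 2
  softly softly: 2
  softly with: 2
  with listen: 2
  with softly: 2
  … (1 more repeated)
9 duplicate windows → 30 − 9 = 21 distinct.

21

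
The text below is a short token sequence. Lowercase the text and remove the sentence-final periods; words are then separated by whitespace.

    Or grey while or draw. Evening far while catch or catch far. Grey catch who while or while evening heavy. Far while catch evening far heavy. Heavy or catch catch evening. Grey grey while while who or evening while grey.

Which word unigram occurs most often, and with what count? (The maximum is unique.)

"while", 8 times

Unigram frequencies (highest first):
  while: 8
  or: 6
  catch: 6
  grey: 5
  evening: 5
  far: 4
  … (3 more, each ≤ 3)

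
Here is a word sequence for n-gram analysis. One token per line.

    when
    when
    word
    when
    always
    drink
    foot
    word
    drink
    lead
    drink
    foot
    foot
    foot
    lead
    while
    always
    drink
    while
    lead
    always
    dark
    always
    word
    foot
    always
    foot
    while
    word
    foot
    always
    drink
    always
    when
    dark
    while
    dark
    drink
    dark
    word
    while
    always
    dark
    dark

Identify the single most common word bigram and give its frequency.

Bigram frequencies (highest first):
  always drink: 3
  drink foot: 2
  foot foot: 2
  while always: 2
  always dark: 2
  word foot: 2
  … (29 more, each ≤ 2)

"always drink", 3 times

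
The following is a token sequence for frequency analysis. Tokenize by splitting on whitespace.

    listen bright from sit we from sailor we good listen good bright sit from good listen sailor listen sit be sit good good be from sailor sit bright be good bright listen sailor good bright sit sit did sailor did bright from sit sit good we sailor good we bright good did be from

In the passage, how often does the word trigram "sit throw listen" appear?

0

Scanning the 52 overlapping trigram windows for "sit throw listen":
  (none found)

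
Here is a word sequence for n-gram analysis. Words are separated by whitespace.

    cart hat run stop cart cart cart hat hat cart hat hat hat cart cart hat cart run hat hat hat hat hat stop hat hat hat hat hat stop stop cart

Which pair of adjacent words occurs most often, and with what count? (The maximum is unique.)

"hat hat", 11 times

Bigram frequencies (highest first):
  hat hat: 11
  cart hat: 4
  cart cart: 3
  hat cart: 3
  stop cart: 2
  hat stop: 2
  … (6 more, each ≤ 1)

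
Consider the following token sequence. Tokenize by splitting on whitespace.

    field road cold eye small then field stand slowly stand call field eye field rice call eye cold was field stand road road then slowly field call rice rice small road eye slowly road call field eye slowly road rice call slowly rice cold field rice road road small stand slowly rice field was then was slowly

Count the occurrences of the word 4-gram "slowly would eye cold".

0

Scanning the 54 overlapping 4-gram windows for "slowly would eye cold":
  (none found)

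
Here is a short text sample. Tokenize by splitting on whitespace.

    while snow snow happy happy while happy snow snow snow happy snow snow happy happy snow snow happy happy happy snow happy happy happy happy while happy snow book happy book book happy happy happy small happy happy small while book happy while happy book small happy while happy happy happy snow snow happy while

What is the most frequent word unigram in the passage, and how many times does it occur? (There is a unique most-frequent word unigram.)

Unigram frequencies (highest first):
  happy: 27
  snow: 13
  while: 7
  book: 5
  small: 3

"happy", 27 times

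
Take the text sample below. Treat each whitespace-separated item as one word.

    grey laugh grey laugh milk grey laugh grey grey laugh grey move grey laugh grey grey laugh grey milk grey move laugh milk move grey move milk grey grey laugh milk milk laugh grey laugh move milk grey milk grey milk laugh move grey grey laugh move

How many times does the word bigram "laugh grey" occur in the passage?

Scanning the 46 overlapping bigram windows for "laugh grey":
  position 2–3: laugh grey
  position 7–8: laugh grey
  position 10–11: laugh grey
  position 14–15: laugh grey
  position 17–18: laugh grey
  position 33–34: laugh grey

6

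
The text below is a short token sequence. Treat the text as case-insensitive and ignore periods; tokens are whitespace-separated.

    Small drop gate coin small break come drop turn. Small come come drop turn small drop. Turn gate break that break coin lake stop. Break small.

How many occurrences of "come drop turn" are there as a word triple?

Scanning the 24 overlapping trigram windows for "come drop turn":
  position 7–9: come drop turn
  position 12–14: come drop turn

2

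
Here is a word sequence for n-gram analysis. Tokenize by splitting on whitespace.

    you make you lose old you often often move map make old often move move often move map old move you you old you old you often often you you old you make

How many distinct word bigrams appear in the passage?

33 tokens → 32 bigram windows in total.
Repeated bigrams (each contributes count−1 duplicates):
  old you: 4
  often move: 3
  you old: 3
  move map: 2
  often often: 2
  you make: 2
  you often: 2
  you you: 2
12 duplicate windows → 32 − 12 = 20 distinct.

20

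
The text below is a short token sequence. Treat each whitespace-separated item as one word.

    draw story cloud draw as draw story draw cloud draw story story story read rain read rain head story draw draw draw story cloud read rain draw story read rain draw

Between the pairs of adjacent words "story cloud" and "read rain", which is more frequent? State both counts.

"read rain" (4 vs 2)

"story cloud": 2 occurrences
"read rain": 4 occurrences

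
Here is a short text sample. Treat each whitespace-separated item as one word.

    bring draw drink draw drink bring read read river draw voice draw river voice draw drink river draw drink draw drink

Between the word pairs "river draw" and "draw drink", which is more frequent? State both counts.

"draw drink" (5 vs 2)

"river draw": 2 occurrences
"draw drink": 5 occurrences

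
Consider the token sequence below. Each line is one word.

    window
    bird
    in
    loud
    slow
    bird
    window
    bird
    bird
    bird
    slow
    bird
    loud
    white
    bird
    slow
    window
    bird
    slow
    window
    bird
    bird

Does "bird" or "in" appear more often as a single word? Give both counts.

"bird" (10 vs 1)

"bird": 10 occurrences
"in": 1 occurrence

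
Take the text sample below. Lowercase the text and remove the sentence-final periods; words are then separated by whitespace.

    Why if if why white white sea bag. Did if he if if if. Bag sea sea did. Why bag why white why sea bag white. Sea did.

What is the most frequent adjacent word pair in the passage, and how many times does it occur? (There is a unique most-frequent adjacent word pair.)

Bigram frequencies (highest first):
  if if: 3
  why white: 2
  white sea: 2
  sea bag: 2
  sea did: 2
  why if: 1
  … (15 more, each ≤ 1)

"if if", 3 times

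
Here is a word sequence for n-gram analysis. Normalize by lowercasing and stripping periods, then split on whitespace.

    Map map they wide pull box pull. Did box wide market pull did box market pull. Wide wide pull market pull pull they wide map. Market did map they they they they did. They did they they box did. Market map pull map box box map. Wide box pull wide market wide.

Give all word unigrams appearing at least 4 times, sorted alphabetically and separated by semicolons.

Unigram counts meeting the condition (at least 4 times):
  box: 7
  did: 6
  map: 7
  market: 6
  pull: 9
  they: 9
  wide: 8

box; did; map; market; pull; they; wide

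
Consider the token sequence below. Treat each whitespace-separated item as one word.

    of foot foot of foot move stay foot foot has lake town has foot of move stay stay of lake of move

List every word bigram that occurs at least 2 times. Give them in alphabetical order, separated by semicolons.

Bigram counts meeting the condition (at least 2 times):
  foot foot: 2
  foot of: 2
  move stay: 2
  of foot: 2
  of move: 2

foot foot; foot of; move stay; of foot; of move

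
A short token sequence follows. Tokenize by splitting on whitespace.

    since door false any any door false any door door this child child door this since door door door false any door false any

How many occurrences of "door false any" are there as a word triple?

4

Scanning the 22 overlapping trigram windows for "door false any":
  position 2–4: door false any
  position 6–8: door false any
  position 19–21: door false any
  position 22–24: door false any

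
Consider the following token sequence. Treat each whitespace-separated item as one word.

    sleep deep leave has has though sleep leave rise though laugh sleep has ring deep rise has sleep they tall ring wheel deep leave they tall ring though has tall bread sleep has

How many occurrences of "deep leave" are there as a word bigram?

2

Scanning the 32 overlapping bigram windows for "deep leave":
  position 2–3: deep leave
  position 23–24: deep leave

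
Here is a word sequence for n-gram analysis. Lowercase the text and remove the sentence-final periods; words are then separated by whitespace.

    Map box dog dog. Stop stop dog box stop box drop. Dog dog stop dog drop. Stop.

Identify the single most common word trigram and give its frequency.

Trigram frequencies (highest first):
  dog dog stop: 2
  map box dog: 1
  box dog dog: 1
  dog stop stop: 1
  stop stop dog: 1
  stop dog box: 1
  … (8 more, each ≤ 1)

"dog dog stop", 2 times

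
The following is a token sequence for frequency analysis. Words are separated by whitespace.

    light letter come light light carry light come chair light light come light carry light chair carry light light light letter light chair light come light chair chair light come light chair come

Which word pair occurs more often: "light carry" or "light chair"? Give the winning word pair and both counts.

"light carry": 2 occurrences
"light chair": 4 occurrences

"light chair" (4 vs 2)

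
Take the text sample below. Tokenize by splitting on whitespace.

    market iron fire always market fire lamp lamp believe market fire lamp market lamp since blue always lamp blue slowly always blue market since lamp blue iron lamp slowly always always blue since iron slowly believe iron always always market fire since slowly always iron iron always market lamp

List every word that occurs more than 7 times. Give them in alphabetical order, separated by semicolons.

Unigram counts meeting the condition (more than 7 times):
  always: 9
  lamp: 8

always; lamp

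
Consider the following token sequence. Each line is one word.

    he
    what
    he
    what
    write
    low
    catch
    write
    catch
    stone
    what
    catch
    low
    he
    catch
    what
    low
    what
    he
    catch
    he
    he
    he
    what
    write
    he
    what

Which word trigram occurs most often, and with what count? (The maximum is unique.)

Trigram frequencies (highest first):
  he what write: 2
  he what he: 1
  what he what: 1
  what write low: 1
  write low catch: 1
  low catch write: 1
  … (18 more, each ≤ 1)

"he what write", 2 times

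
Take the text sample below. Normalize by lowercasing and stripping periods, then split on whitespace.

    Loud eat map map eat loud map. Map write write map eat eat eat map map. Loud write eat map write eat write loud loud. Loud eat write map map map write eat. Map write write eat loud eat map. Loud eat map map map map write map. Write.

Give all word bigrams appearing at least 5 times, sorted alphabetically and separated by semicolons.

eat map; map map; map write

Bigram counts meeting the condition (at least 5 times):
  eat map: 6
  map map: 8
  map write: 6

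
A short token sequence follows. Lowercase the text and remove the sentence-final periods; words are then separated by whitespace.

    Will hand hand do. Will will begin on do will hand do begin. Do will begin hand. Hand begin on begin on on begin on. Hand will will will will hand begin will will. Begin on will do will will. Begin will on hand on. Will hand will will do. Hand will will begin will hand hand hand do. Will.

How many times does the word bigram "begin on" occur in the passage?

5

Scanning the 59 overlapping bigram windows for "begin on":
  position 7–8: begin on
  position 19–20: begin on
  position 21–22: begin on
  position 24–25: begin on
  position 35–36: begin on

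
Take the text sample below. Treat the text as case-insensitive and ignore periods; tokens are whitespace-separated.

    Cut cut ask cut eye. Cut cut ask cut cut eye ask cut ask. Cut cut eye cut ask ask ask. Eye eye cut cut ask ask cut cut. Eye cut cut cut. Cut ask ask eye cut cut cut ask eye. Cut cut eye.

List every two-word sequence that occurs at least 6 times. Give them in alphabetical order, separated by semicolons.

Bigram counts meeting the condition (at least 6 times):
  cut ask: 7
  cut cut: 12
  eye cut: 6

cut ask; cut cut; eye cut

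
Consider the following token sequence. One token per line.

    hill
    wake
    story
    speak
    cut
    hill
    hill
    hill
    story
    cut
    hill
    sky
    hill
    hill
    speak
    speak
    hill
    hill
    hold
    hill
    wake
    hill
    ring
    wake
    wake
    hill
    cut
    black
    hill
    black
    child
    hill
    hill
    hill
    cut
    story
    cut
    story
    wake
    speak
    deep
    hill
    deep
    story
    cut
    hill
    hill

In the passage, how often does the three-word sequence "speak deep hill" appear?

Scanning the 45 overlapping trigram windows for "speak deep hill":
  position 40–42: speak deep hill

1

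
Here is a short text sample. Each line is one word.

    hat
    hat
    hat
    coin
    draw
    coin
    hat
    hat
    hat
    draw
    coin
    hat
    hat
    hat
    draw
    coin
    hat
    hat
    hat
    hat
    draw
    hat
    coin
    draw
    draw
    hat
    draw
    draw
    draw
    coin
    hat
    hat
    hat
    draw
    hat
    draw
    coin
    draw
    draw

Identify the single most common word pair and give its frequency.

"hat hat", 11 times

Bigram frequencies (highest first):
  hat hat: 11
  hat draw: 6
  draw coin: 5
  coin hat: 4
  draw draw: 4
  coin draw: 3
  … (2 more, each ≤ 3)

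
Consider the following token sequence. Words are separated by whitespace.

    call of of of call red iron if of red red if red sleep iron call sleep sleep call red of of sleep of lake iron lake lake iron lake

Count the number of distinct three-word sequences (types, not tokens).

27

30 tokens → 28 trigram windows in total.
Repeated trigrams (each contributes count−1 duplicates):
  lake iron lake: 2
1 duplicate windows → 28 − 1 = 27 distinct.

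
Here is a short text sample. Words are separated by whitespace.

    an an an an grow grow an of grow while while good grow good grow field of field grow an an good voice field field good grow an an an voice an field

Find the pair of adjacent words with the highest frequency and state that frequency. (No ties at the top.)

Bigram frequencies (highest first):
  an an: 6
  grow an: 3
  good grow: 3
  an grow: 1
  grow grow: 1
  an of: 1
  … (17 more, each ≤ 1)

"an an", 6 times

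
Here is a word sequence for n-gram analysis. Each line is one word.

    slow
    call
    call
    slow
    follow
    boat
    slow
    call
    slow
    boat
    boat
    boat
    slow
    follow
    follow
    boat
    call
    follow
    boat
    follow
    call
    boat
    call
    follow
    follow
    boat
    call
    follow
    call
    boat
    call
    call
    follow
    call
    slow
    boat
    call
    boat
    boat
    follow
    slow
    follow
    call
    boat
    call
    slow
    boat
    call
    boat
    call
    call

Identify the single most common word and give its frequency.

"call", 17 times

Unigram frequencies (highest first):
  call: 17
  boat: 15
  follow: 11
  slow: 8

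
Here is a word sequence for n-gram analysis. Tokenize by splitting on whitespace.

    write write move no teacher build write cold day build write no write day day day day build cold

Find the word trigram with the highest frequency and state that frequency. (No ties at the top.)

Trigram frequencies (highest first):
  day day day: 2
  write write move: 1
  write move no: 1
  move no teacher: 1
  no teacher build: 1
  teacher build write: 1
  … (10 more, each ≤ 1)

"day day day", 2 times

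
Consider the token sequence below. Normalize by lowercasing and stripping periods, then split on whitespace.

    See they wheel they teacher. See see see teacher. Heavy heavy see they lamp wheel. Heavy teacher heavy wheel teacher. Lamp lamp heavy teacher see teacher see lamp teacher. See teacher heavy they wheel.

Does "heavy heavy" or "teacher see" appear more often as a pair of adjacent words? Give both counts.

"heavy heavy": 1 occurrence
"teacher see": 4 occurrences

"teacher see" (4 vs 1)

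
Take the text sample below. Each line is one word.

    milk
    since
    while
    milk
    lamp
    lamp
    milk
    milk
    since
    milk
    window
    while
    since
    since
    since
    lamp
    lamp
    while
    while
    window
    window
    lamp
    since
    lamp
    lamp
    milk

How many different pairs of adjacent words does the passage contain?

26 tokens → 25 bigram windows in total.
Repeated bigrams (each contributes count−1 duplicates):
  lamp lamp: 3
  lamp milk: 2
  milk since: 2
  since lamp: 2
  since since: 2
6 duplicate windows → 25 − 6 = 19 distinct.

19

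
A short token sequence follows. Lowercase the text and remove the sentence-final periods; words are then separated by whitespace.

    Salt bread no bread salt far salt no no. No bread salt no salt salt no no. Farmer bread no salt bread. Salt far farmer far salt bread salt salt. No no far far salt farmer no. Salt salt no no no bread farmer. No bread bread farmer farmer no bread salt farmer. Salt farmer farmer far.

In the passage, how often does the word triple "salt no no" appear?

Scanning the 55 overlapping trigram windows for "salt no no":
  position 7–9: salt no no
  position 15–17: salt no no
  position 30–32: salt no no
  position 39–41: salt no no

4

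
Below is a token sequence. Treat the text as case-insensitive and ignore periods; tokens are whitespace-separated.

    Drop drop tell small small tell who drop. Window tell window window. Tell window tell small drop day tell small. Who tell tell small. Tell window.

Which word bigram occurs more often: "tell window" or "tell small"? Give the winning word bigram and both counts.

"tell small" (4 vs 3)

"tell window": 3 occurrences
"tell small": 4 occurrences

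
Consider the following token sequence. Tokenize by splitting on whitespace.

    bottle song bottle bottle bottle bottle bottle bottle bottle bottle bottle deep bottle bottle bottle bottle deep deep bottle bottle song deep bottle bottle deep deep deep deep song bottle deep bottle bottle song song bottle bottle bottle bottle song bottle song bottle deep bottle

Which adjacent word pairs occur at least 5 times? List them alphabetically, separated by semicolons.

Bigram counts meeting the condition (at least 5 times):
  bottle bottle: 17
  bottle deep: 5
  bottle song: 5
  deep bottle: 5
  song bottle: 5

bottle bottle; bottle deep; bottle song; deep bottle; song bottle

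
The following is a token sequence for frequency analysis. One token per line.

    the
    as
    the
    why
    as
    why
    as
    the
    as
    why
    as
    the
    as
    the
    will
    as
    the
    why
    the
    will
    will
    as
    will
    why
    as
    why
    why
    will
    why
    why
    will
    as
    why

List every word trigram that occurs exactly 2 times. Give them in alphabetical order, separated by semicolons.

Trigram counts meeting the condition (exactly 2 times):
  as the as: 2
  as the why: 2
  as why as: 2
  the as the: 2
  why as the: 2
  why as why: 2
  why why will: 2

as the as; as the why; as why as; the as the; why as the; why as why; why why will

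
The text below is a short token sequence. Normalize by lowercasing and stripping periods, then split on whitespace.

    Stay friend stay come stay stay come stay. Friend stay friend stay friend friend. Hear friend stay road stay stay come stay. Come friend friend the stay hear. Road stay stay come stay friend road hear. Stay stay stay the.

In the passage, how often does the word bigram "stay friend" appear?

Scanning the 39 overlapping bigram windows for "stay friend":
  position 1–2: stay friend
  position 8–9: stay friend
  position 10–11: stay friend
  position 12–13: stay friend
  position 33–34: stay friend

5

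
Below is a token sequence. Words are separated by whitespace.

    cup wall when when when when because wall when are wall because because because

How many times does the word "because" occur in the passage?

4

Scanning the 14 tokens for "because":
  position 7: because
  position 12: because
  position 13: because
  position 14: because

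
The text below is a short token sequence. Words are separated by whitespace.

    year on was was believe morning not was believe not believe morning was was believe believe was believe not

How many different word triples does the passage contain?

19 tokens → 17 trigram windows in total.
Repeated trigrams (each contributes count−1 duplicates):
  was believe not: 2
  was was believe: 2
2 duplicate windows → 17 − 2 = 15 distinct.

15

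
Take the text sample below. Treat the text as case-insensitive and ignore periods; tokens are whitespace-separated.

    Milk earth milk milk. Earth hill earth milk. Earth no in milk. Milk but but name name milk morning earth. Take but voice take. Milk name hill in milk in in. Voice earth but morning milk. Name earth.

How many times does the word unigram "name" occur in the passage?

4

Scanning the 38 tokens for "name":
  position 16: name
  position 17: name
  position 26: name
  position 37: name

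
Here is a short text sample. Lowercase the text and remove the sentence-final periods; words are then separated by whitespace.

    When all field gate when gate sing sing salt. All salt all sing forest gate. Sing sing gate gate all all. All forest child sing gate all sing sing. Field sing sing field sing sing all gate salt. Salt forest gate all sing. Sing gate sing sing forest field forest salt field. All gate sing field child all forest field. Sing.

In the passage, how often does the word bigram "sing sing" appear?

7

Scanning the 60 overlapping bigram windows for "sing sing":
  position 7–8: sing sing
  position 16–17: sing sing
  position 28–29: sing sing
  position 31–32: sing sing
  position 34–35: sing sing
  position 43–44: sing sing
  position 46–47: sing sing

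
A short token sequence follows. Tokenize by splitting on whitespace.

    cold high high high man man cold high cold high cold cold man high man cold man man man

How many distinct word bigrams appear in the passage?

19 tokens → 18 bigram windows in total.
Repeated bigrams (each contributes count−1 duplicates):
  cold high: 3
  man man: 3
  cold man: 2
  high cold: 2
  high high: 2
  high man: 2
  man cold: 2
9 duplicate windows → 18 − 9 = 9 distinct.

9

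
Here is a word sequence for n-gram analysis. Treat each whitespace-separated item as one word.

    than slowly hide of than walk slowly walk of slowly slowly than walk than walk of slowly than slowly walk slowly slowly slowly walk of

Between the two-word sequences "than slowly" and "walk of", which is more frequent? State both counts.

"walk of" (3 vs 2)

"than slowly": 2 occurrences
"walk of": 3 occurrences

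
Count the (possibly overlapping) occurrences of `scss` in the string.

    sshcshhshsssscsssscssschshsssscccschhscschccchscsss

Sliding a length-4 window over the 51 characters (48 positions):
  position 13–16: scss
  position 18–21: scss
  position 47–50: scss

3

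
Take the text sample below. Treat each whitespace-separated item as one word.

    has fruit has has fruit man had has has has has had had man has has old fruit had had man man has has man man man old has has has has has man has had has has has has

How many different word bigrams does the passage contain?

40 tokens → 39 bigram windows in total.
Repeated bigrams (each contributes count−1 duplicates):
  has has: 13
  man has: 3
  man man: 3
  had had: 2
  had has: 2
  had man: 2
  has fruit: 2
  has had: 2
  … (1 more repeated)
22 duplicate windows → 39 − 22 = 17 distinct.

17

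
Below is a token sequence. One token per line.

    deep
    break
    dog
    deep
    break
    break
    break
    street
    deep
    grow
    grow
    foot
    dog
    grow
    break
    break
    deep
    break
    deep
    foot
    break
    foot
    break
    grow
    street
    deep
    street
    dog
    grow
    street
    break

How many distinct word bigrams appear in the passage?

31 tokens → 30 bigram windows in total.
Repeated bigrams (each contributes count−1 duplicates):
  break break: 3
  deep break: 3
  break deep: 2
  dog grow: 2
  foot break: 2
  grow street: 2
  street deep: 2
9 duplicate windows → 30 − 9 = 21 distinct.

21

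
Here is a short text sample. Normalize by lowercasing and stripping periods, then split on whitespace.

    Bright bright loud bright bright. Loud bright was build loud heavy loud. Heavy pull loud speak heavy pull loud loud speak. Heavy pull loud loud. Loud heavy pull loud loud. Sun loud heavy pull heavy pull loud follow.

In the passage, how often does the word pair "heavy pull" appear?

Scanning the 37 overlapping bigram windows for "heavy pull":
  position 13–14: heavy pull
  position 17–18: heavy pull
  position 22–23: heavy pull
  position 27–28: heavy pull
  position 33–34: heavy pull
  position 35–36: heavy pull

6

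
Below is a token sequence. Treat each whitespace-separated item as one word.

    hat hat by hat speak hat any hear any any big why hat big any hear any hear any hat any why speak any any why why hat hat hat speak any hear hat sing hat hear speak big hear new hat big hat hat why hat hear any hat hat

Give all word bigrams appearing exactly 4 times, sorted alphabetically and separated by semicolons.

any hear; hear any

Bigram counts meeting the condition (exactly 4 times):
  any hear: 4
  hear any: 4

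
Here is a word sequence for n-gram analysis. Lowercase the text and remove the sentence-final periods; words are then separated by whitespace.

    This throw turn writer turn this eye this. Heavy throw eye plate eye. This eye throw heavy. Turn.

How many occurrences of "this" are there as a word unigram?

Scanning the 18 tokens for "this":
  position 1: this
  position 6: this
  position 8: this
  position 14: this

4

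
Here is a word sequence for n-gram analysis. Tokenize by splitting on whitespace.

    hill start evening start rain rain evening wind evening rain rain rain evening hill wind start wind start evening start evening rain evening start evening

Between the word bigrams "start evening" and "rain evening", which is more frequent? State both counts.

"start evening": 4 occurrences
"rain evening": 3 occurrences

"start evening" (4 vs 3)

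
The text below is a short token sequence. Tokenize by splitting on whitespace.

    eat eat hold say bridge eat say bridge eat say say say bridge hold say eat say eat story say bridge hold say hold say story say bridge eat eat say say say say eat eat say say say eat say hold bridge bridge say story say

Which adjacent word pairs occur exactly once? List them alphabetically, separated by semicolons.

Bigram counts meeting the condition (exactly once):
  bridge bridge: 1
  bridge say: 1
  eat hold: 1
  eat story: 1
  hold bridge: 1

bridge bridge; bridge say; eat hold; eat story; hold bridge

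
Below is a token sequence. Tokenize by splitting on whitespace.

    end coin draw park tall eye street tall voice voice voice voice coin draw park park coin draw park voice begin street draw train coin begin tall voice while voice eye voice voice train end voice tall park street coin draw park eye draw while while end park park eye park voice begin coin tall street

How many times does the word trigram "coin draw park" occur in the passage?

4

Scanning the 54 overlapping trigram windows for "coin draw park":
  position 2–4: coin draw park
  position 13–15: coin draw park
  position 17–19: coin draw park
  position 40–42: coin draw park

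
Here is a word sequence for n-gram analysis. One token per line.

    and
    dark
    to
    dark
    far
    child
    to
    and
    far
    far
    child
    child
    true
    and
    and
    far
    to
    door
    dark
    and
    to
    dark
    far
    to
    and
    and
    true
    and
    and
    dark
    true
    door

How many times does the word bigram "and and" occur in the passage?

Scanning the 31 overlapping bigram windows for "and and":
  position 14–15: and and
  position 25–26: and and
  position 28–29: and and

3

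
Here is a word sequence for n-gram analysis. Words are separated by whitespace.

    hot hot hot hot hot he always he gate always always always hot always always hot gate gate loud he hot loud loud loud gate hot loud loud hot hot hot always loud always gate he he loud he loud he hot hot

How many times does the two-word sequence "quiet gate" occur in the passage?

Scanning the 42 overlapping bigram windows for "quiet gate":
  (none found)

0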